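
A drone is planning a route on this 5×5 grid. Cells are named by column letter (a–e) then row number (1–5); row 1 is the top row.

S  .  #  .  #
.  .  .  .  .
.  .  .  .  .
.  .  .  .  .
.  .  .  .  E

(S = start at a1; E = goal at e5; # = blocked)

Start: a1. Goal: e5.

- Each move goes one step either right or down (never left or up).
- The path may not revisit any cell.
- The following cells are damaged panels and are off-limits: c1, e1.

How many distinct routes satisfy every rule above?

55

A right/down-only route from a1 to e5 makes exactly 4 down-moves and 4 right-moves in some order.
With no other constraints that would be C(8,4) = 70 routes.
Subtract routes through each blocked cell (inclusion–exclusion for overlaps): − through c1: 15 − through e1: 1 + through c1&e1: 1 → 55.
That gives 55 routes.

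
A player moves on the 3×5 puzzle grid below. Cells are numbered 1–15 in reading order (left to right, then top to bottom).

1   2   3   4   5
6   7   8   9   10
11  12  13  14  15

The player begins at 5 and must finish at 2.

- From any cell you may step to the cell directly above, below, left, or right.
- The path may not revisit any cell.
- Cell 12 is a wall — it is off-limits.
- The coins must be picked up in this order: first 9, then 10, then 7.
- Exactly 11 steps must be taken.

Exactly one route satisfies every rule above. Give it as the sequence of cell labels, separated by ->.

5 -> 4 -> 9 -> 10 -> 15 -> 14 -> 13 -> 8 -> 7 -> 6 -> 1 -> 2

The waypoints must appear in the order 9, 10, 7, with no cell reused.
Route from 5: left to 4, down to 9, right to 10, down to 15, 2× left (reaching 13), up to 8, 2× left (reaching 6), up to 1, right to 2 — 11 moves in all.
Check: order respected (9 at step 2, 10 at step 3, 7 at step 8); 11 moves as required.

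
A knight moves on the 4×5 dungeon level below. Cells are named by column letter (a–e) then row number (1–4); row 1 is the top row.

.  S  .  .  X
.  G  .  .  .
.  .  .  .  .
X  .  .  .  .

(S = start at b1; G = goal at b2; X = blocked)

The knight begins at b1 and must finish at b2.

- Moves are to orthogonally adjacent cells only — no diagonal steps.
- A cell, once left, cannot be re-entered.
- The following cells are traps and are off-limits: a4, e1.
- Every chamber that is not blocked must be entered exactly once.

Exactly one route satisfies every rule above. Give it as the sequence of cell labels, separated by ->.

Need to visit all 18 open cells exactly once, starting at b1 and ending at b2.
Cell b4 has only two open neighbours (b3 and c4), so the path must pass straight through it: one of those is the cell it's entered from and the other is where it exits.
Route from b1: left 1 to a1, down 2 to a3, right 1 to b3, down 1 to b4, right 1 to c4, up 1 to c3, right 1 to d3, down 1 to d4, right 1 to e4, up 2 to e2, left 1 to d2, up 1 to d1, left 1 to c1, down 1 to c2, left 1 to b2 — 17 moves in all.
Check: all 18 open cells covered.

b1 -> a1 -> a2 -> a3 -> b3 -> b4 -> c4 -> c3 -> d3 -> d4 -> e4 -> e3 -> e2 -> d2 -> d1 -> c1 -> c2 -> b2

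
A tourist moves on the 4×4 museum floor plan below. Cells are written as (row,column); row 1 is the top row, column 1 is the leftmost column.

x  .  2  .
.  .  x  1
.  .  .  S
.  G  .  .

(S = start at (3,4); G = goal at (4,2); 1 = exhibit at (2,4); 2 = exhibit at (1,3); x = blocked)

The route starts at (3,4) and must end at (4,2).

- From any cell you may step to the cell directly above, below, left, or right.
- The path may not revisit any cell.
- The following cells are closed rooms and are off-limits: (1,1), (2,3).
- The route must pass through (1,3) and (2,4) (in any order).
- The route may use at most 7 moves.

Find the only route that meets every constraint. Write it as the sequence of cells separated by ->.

(3,4) -> (2,4) -> (1,4) -> (1,3) -> (1,2) -> (2,2) -> (3,2) -> (4,2)

The budget equals the shortest possible length, so every move has to be on a shortest route through the required cells.
Route from (3,4): 2× up (reaching (1,4)), 2× left (reaching (1,2)), 3× down (reaching (4,2)) — 7 moves in all.
Check: all required cells visited; 7 ≤ 7 moves.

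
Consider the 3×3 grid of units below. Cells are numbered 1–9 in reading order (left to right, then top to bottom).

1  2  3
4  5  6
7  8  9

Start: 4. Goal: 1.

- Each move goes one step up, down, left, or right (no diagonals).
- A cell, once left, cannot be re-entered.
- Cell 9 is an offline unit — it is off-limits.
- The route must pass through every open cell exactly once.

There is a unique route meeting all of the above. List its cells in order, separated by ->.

Need to visit all 8 open cells exactly once, starting at 4 and ending at 1.
Cell 8 has only two open neighbours (5 and 7), so the path must pass straight through it: one of those is the cell it's entered from and the other is where it exits.
Route from 4: down 1 to 7, right 1 to 8, up 1 to 5, right 1 to 6, up 1 to 3, left 2 to 1 — 7 moves in all.
Check: all 8 open cells covered.

4 -> 7 -> 8 -> 5 -> 6 -> 3 -> 2 -> 1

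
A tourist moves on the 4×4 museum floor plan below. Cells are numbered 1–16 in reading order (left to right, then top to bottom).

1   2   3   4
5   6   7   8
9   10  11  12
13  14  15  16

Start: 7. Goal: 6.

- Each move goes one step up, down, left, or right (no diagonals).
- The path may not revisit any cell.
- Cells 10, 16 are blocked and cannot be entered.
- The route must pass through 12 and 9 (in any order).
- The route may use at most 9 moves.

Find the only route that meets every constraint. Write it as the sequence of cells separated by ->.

7 -> 8 -> 12 -> 11 -> 15 -> 14 -> 13 -> 9 -> 5 -> 6

Any route must reach 12 and 9 and still end at 6 within 9 moves, so the order of the required stops is forced.
Route from 7: right to 8, down to 12, left to 11, down to 15, 2× left (reaching 13), 2× up (reaching 5), right to 6 — 9 moves in all.
Check: all required cells visited; 9 ≤ 9 moves.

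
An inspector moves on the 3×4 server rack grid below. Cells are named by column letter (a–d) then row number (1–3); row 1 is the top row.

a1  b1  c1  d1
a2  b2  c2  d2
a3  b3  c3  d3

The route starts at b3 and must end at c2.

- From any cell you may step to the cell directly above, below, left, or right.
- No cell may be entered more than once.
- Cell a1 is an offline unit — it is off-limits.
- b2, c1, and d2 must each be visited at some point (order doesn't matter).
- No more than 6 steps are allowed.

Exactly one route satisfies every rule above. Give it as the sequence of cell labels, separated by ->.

Any route must reach b2, c1, and d2 and still end at c2 within 6 moves, so the order of the required stops is forced.
Route from b3: up 2 to b1, right 2 to d1, down 1 to d2, left 1 to c2 — 6 moves in all.
Check: all required cells visited; 6 ≤ 6 moves.

b3 -> b2 -> b1 -> c1 -> d1 -> d2 -> c2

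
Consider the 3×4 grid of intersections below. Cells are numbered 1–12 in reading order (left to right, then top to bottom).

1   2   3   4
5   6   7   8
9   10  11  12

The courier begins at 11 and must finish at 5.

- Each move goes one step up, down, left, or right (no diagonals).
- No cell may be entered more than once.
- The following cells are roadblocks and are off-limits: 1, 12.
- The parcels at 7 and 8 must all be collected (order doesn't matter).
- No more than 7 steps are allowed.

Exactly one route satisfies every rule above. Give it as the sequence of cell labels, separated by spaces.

The budget equals the shortest possible length, so every move has to be on a shortest route through the required cells.
Route from 11: up 1 to 7, right 1 to 8, up 1 to 4, left 2 to 2, down 1 to 6, left 1 to 5 — 7 moves in all.
Check: all required cells visited; 7 ≤ 7 moves.

11 7 8 4 3 2 6 5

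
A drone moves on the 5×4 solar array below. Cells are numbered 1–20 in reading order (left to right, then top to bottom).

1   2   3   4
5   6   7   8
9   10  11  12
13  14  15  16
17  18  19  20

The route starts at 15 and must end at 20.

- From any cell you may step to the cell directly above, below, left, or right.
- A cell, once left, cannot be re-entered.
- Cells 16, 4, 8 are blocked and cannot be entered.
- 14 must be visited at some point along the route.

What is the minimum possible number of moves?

4

Any route passes through 14 somewhere between 15 and 20. Summing Manhattan distances along the two legs (15 → 14 → 20) gives a lower bound of 1 + 3 = 4 moves.
A route of 4 moves achieves this: 15 → 14 → 18 → 19 → 20.
Since 4 matches the lower bound, it is optimal.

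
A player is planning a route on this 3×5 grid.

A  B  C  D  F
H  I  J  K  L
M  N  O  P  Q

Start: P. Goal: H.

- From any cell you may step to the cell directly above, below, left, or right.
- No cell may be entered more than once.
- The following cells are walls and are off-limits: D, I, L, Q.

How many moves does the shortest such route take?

The Manhattan distance from P to H is |3−2| + |4−1| = 4, so at least 4 moves are needed.
A route of 4 moves achieves this: P → O → N → M → H.
Since 4 matches the lower bound, it is optimal.

4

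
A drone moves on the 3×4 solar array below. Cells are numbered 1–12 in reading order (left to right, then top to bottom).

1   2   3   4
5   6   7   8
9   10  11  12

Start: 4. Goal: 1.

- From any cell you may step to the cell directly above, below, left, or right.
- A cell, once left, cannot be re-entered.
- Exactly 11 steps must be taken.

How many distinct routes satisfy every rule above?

4

Need simple routes of exactly 11 moves from 4 to 1 (Manhattan distance 3, so 4 moves are spent on a detour and 4 undoing it).
Enumerating: 4 8 12 11 7 3 2 6 10 9 5 1 | 4 8 12 11 10 9 5 6 7 3 2 1 | 4 3 7 8 12 11 10 9 5 6 2 1 | 4 3 2 6 7 8 12 11 10 9 5 1.
That gives 4 routes.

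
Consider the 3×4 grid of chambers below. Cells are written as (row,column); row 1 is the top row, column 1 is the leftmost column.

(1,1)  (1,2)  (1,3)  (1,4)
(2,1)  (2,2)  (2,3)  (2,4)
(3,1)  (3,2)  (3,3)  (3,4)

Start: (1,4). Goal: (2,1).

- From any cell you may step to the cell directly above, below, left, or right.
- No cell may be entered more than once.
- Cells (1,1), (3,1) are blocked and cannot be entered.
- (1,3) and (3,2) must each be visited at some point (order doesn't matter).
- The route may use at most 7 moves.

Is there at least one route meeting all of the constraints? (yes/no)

yes

One route that works: (1,4) → (1,3) → (2,3) → (3,3) → (3,2) → (2,2) → (2,1).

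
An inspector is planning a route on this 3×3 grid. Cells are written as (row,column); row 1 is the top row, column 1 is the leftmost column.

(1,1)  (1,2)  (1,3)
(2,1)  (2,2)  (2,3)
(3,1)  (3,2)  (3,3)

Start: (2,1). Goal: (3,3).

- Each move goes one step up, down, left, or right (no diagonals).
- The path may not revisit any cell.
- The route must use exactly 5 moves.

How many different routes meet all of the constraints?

5

Need simple routes of exactly 5 moves from (2,1) to (3,3) (Manhattan distance 3, so 1 moves are spent on a detour and 1 undoing it).
Enumerating: (2,1) (1,1) (1,2) (2,2) (3,2) (3,3) | (2,1) (1,1) (1,2) (2,2) (2,3) (3,3) | (2,1) (1,1) (1,2) (1,3) (2,3) (3,3) | (2,1) (3,1) (3,2) (2,2) (2,3) (3,3) | (2,1) (2,2) (1,2) (1,3) (2,3) (3,3).
That gives 5 routes.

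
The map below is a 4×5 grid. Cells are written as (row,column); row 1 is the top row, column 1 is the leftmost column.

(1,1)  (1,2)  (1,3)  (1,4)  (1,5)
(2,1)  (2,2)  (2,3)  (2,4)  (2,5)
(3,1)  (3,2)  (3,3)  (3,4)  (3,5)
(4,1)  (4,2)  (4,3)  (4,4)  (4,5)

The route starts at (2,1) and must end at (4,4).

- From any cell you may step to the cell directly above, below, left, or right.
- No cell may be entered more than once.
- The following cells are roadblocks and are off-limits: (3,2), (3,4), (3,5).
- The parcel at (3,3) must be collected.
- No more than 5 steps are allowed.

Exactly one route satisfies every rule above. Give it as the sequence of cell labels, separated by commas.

The budget equals the shortest possible length, so every move has to be on a shortest route through the required cells.
Route from (2,1): right 2 to (2,3), down 2 to (4,3), right 1 to (4,4) — 5 moves in all.
Check: all required cells visited; 5 ≤ 5 moves.

(2,1), (2,2), (2,3), (3,3), (4,3), (4,4)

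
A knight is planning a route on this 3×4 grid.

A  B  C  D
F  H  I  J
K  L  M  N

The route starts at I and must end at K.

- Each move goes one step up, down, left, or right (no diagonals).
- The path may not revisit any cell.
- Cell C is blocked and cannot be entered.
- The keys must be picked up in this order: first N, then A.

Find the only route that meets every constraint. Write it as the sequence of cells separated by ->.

The waypoints must appear in the order N, A, with no cell reused.
Route from I: right 1 to J, down 1 to N, left 2 to L, up 2 to B, left 1 to A, down 2 to K — 9 moves in all.
Check: order respected (N at step 2, A at step 7).

I -> J -> N -> M -> L -> H -> B -> A -> F -> K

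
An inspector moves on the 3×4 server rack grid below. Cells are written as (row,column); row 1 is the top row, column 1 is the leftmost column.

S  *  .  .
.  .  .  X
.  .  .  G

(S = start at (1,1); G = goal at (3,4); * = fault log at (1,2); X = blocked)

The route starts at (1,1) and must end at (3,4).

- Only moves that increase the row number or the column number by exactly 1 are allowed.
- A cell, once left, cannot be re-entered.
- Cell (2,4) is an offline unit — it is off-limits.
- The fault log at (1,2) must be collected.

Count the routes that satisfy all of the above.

A right/down-only route from (1,1) to (3,4) makes exactly 2 down-moves and 3 right-moves in some order.
With no other constraints that would be C(5,2) = 10 routes.
Split at (1,2) and multiply the segment counts (each segment already excludes blocked cells): (1,1)→(1,2): 1; (1,2)→(3,4): 3; product = 3.
That gives 3 routes.

3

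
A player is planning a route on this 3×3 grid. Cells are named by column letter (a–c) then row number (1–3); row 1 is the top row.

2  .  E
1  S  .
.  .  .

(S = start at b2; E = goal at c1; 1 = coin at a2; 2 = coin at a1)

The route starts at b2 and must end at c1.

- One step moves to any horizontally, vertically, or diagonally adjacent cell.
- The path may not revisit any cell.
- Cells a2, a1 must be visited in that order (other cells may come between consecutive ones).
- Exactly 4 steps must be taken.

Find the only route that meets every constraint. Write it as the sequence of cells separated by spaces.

The waypoints must appear in the order a2, a1, with no cell reused.
Route from b2: left 1 to a2, up 1 to a1, right 2 to c1 — 4 moves in all.
Check: order respected (1 at step 1, 2 at step 2); 4 moves as required.

b2 a2 a1 b1 c1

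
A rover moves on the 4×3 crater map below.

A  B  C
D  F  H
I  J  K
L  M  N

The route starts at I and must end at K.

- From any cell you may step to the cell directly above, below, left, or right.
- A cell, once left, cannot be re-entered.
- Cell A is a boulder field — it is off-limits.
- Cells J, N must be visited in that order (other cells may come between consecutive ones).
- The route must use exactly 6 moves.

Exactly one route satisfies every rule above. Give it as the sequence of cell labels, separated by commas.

I, D, F, J, M, N, K

The waypoints must appear in the order J, N, with no cell reused.
Route from I: up to D, right to F, 2× down (reaching M), right to N, up to K — 6 moves in all.
Check: order respected (J at step 3, N at step 5); 6 moves as required.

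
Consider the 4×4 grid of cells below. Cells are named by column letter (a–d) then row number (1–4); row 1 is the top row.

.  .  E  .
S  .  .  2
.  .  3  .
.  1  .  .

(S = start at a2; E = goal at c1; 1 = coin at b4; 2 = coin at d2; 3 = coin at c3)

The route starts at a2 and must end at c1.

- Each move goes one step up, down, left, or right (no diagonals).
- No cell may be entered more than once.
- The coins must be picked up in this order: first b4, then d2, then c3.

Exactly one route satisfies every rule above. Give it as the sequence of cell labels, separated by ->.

a2 -> a3 -> a4 -> b4 -> c4 -> d4 -> d3 -> d2 -> c2 -> c3 -> b3 -> b2 -> b1 -> c1

The waypoints must appear in the order b4, d2, c3, with no cell reused.
Route from a2: down 2 to a4, right 3 to d4, up 2 to d2, left 1 to c2, down 1 to c3, left 1 to b3, up 2 to b1, right 1 to c1 — 13 moves in all.
Check: order respected (1 at step 3, 2 at step 7, 3 at step 9).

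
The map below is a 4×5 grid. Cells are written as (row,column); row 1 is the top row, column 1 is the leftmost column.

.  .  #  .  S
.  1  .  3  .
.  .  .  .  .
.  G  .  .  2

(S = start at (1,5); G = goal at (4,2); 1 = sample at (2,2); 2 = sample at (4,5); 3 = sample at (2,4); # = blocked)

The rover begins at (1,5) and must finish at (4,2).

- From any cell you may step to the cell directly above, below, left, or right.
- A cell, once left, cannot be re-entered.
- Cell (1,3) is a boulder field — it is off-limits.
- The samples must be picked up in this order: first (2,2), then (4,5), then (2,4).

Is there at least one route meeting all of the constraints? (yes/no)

no

Ignoring the required order, 55 revisit-free routes from (1,5) to (4,2) pass through all of (2,2), (4,5), and (2,4); the waypoint orders that occur are (2,4) → (4,5) → (2,2) (32); (4,5) → (2,4) → (2,2) (17); (2,4) → (2,2) → (4,5) (6) — never (2,2) → (4,5) → (2,4).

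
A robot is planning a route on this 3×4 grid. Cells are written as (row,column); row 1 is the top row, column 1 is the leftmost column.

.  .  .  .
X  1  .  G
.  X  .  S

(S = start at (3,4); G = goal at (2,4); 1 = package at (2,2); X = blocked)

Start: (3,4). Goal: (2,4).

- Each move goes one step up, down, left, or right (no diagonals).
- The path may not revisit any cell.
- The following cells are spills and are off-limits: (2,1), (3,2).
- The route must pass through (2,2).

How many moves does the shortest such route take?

7

Any route passes through (2,2) somewhere between (3,4) and (2,4). Summing Manhattan distances along the two legs ((3,4) → (2,2) → (2,4)) gives a lower bound of 3 + 2 = 5 moves.
The shortest route satisfying every rule uses 7 moves: (3,4) → (3,3) → (2,3) → (2,2) → (1,2) → (1,3) → (1,4) → (2,4).
The no-revisit rule (legs can't share cells) pushes the minimum above the 5-move bound; an exhaustive check rules out every length from 5 to 6, leaving 7 as the minimum.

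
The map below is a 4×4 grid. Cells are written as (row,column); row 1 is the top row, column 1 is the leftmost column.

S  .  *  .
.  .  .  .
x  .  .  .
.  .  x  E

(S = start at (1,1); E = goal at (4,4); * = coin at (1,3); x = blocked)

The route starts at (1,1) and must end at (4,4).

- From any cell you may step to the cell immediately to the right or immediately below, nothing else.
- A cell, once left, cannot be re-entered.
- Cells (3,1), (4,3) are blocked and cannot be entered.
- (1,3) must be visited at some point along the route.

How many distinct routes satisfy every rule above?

3

A right/down-only route from (1,1) to (4,4) makes exactly 3 down-moves and 3 right-moves in some order.
With no other constraints that would be C(6,3) = 20 routes.
Split at (1,3) and multiply the segment counts (each segment already excludes blocked cells): (1,1)→(1,3): 1; (1,3)→(4,4): 3; product = 3.
That gives 3 routes.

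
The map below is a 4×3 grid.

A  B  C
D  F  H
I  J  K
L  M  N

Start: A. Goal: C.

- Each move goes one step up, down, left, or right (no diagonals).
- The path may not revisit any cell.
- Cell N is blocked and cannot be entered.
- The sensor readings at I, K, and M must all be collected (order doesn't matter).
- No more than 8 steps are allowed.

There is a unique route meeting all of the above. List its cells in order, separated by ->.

Any route must reach I, K, and M and still end at C within 8 moves, so the order of the required stops is forced.
Route from A: down 3 to L, right 1 to M, up 1 to J, right 1 to K, up 2 to C — 8 moves in all.
Check: all required cells visited; 8 ≤ 8 moves.

A -> D -> I -> L -> M -> J -> K -> H -> C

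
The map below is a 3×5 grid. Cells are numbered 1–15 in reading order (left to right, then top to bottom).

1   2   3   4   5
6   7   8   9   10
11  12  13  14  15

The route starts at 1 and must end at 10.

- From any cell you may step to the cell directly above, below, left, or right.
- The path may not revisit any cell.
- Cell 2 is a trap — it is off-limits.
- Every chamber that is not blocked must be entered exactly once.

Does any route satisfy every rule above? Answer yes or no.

Colour the cells like a checkerboard: each orthogonal step flips colour, so a Hamiltonian route alternates colours. Here there are 8 cells of one colour and 6 of the other, with start on the opposite colour to the goal — the counts and endpoints can't be arranged into an alternating sequence of length 14, so no Hamiltonian route exists.

no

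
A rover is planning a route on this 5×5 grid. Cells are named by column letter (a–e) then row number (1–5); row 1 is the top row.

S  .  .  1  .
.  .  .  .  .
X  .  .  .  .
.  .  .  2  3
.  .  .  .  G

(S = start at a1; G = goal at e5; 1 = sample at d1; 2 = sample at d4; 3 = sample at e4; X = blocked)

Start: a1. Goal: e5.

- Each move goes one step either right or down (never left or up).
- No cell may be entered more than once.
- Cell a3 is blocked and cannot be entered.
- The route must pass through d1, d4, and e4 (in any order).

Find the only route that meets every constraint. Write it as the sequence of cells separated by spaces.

Moves only go right or down, so the column and row indices never decrease.
Route from a1: right 3 to d1, down 3 to d4, right 1 to e4, down 1 to e5 — 8 moves in all.
Check: all required cells visited.

a1 b1 c1 d1 d2 d3 d4 e4 e5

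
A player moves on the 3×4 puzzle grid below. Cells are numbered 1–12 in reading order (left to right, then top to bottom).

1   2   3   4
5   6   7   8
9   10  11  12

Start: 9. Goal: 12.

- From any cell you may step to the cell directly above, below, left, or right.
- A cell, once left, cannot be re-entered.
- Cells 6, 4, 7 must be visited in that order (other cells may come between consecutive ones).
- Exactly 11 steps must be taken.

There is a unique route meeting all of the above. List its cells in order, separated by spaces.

The waypoints must appear in the order 6, 4, 7, with no cell reused.
Route from 9: right 1 to 10, up 1 to 6, left 1 to 5, up 1 to 1, right 3 to 4, down 1 to 8, left 1 to 7, down 1 to 11, right 1 to 12 — 11 moves in all.
Check: order respected (6 at step 2, 4 at step 7, 7 at step 9); 11 moves as required.

9 10 6 5 1 2 3 4 8 7 11 12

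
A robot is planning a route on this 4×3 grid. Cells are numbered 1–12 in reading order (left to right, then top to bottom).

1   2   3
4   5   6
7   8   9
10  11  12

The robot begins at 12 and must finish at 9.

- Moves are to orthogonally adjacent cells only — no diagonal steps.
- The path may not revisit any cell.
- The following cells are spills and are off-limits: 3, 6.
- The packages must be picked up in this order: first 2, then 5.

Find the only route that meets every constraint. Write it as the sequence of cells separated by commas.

The waypoints must appear in the order 2, 5, with no cell reused.
Route from 12: 2× left (reaching 10), 3× up (reaching 1), right to 2, 2× down (reaching 8), right to 9 — 9 moves in all.
Check: order respected (2 at step 6, 5 at step 7).

12, 11, 10, 7, 4, 1, 2, 5, 8, 9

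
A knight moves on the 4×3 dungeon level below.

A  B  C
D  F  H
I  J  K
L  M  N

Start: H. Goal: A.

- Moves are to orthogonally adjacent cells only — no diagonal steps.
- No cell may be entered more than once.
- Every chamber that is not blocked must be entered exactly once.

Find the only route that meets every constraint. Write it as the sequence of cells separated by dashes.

Need to visit all 12 open cells exactly once, starting at H and ending at A.
Cell L has only two open neighbours (I and M), so the path must pass straight through it: one of those is the cell it's entered from and the other is where it exits.
Route from H: up to C, left to B, 2× down (reaching J), right to K, down to N, 2× left (reaching L), 3× up (reaching A) — 11 moves in all.
Check: all 12 open cells covered.

H - C - B - F - J - K - N - M - L - I - D - A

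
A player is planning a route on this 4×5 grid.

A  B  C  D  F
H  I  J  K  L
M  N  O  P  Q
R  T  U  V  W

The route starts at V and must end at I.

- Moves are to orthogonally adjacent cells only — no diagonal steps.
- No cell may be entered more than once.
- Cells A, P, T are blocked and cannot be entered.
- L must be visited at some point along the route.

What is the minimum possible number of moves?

6

Any route passes through L somewhere between V and I. Summing Manhattan distances along the two legs (V → L → I) gives a lower bound of 3 + 3 = 6 moves.
A route of 6 moves achieves this: V → W → Q → L → K → J → I.
Since 6 matches the lower bound, it is optimal.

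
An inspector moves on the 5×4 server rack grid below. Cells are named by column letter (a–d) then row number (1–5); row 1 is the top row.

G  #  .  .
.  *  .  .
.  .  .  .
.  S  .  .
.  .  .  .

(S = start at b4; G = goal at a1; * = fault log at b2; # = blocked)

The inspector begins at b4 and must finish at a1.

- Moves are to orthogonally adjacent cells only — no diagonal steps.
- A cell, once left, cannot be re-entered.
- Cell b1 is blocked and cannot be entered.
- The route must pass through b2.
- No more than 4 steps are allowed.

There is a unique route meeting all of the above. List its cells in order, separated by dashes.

b4 - b3 - b2 - a2 - a1

The budget equals the shortest possible length, so every move has to be on a shortest route through the required cells.
Route from b4: 2× up (reaching b2), left to a2, up to a1 — 4 moves in all.
Check: all required cells visited; 4 ≤ 4 moves.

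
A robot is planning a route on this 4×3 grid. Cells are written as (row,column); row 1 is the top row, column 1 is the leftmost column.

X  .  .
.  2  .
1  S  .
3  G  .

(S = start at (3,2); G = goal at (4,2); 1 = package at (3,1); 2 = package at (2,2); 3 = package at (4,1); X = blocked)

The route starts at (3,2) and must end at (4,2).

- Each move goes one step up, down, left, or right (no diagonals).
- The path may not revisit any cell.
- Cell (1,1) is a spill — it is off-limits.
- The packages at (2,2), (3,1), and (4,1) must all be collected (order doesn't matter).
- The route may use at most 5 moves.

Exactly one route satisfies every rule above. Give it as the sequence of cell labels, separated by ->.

(3,2) -> (2,2) -> (2,1) -> (3,1) -> (4,1) -> (4,2)

The budget equals the shortest possible length, so every move has to be on a shortest route through the required cells.
Route from (3,2): up 1 to (2,2), left 1 to (2,1), down 2 to (4,1), right 1 to (4,2) — 5 moves in all.
Check: all required cells visited; 5 ≤ 5 moves.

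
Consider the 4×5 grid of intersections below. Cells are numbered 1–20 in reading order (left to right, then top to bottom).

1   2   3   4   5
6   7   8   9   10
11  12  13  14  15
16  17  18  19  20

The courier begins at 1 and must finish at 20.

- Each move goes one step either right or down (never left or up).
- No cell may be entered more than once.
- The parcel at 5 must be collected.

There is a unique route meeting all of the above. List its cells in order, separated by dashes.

1 - 2 - 3 - 4 - 5 - 10 - 15 - 20

Moves only go right or down, so the column and row indices never decrease.
Route from 1: right 4 to 5, down 3 to 20 — 7 moves in all.
Check: all required cells visited.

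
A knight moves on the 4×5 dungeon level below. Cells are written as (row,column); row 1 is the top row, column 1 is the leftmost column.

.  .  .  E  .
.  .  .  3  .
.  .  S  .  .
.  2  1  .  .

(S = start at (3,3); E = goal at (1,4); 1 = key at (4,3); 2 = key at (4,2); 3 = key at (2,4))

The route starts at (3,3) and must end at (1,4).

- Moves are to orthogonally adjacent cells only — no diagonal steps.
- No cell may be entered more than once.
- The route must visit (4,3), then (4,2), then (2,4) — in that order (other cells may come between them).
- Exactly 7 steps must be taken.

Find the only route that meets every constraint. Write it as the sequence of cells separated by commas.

The waypoints must appear in the order (4,3), (4,2), (2,4), with no cell reused.
Route from (3,3): down to (4,3), left to (4,2), 2× up (reaching (2,2)), 2× right (reaching (2,4)), up to (1,4) — 7 moves in all.
Check: order respected (1 at step 1, 2 at step 2, 3 at step 6); 7 moves as required.

(3,3), (4,3), (4,2), (3,2), (2,2), (2,3), (2,4), (1,4)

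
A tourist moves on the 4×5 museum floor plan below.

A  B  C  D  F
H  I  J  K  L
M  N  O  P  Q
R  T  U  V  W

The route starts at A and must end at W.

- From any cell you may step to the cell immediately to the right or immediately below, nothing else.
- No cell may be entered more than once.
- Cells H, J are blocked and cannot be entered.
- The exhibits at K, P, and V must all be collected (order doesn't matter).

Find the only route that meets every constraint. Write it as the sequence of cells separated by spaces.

A B C D K P V W

Moves only go right or down, so the column and row indices never decrease.
Route from A: 3× right (reaching D), 3× down (reaching V), right to W — 7 moves in all.
Check: all required cells visited.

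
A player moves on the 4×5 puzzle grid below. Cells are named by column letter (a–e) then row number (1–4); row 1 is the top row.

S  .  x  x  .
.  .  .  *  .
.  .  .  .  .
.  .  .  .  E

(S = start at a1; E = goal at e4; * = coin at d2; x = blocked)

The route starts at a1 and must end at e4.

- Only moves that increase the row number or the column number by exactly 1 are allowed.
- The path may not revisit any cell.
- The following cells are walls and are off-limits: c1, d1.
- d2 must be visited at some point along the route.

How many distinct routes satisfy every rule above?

A right/down-only route from a1 to e4 makes exactly 3 down-moves and 4 right-moves in some order.
With no other constraints that would be C(7,3) = 35 routes.
Split at d2 and multiply the segment counts (each segment already excludes blocked cells): a1→d2: 2; d2→e4: 3; product = 6.
That gives 6 routes.

6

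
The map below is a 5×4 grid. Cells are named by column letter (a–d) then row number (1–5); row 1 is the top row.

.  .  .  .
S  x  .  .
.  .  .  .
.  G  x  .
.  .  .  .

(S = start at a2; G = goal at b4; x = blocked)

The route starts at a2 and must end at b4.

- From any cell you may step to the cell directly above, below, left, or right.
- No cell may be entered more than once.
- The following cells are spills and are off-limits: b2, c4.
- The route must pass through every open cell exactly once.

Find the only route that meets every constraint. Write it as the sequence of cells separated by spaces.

a2 a1 b1 c1 d1 d2 c2 c3 d3 d4 d5 c5 b5 a5 a4 a3 b3 b4

Need to visit all 18 open cells exactly once, starting at a2 and ending at b4.
Cell d1 has only two open neighbours (d2 and c1), so the path must pass straight through it: one of those is the cell it's entered from and the other is where it exits.
Route from a2: up 1 to a1, right 3 to d1, down 1 to d2, left 1 to c2, down 1 to c3, right 1 to d3, down 2 to d5, left 3 to a5, up 2 to a3, right 1 to b3, down 1 to b4 — 17 moves in all.
Check: all 18 open cells covered.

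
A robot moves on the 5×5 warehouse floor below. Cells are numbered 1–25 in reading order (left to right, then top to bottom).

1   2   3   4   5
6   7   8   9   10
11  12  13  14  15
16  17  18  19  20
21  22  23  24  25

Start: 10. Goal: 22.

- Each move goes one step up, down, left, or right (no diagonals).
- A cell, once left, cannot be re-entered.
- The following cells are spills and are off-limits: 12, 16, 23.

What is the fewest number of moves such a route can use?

The Manhattan distance from 10 to 22 is |2−5| + |5−2| = 6, so at least 6 moves are needed.
A route of 6 moves achieves this: 10 → 15 → 20 → 19 → 18 → 17 → 22.
Since 6 matches the lower bound, it is optimal.

6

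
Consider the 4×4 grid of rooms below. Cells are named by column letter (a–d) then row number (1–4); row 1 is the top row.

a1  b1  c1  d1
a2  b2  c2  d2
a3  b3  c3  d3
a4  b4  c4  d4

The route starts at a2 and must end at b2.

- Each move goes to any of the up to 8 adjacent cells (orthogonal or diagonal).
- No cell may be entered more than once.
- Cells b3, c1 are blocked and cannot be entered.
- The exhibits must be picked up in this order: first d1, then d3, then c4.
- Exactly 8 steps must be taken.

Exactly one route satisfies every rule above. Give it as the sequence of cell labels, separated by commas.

The waypoints must appear in the order d1, d3, c4, with no cell reused.
Route from a2: up-right to b1, down-right to c2, up-right to d1, 2× down (reaching d3), down-left to c4, up to c3, up-left to b2 — 8 moves in all.
Check: order respected (d1 at step 3, d3 at step 5, c4 at step 6); 8 moves as required.

a2, b1, c2, d1, d2, d3, c4, c3, b2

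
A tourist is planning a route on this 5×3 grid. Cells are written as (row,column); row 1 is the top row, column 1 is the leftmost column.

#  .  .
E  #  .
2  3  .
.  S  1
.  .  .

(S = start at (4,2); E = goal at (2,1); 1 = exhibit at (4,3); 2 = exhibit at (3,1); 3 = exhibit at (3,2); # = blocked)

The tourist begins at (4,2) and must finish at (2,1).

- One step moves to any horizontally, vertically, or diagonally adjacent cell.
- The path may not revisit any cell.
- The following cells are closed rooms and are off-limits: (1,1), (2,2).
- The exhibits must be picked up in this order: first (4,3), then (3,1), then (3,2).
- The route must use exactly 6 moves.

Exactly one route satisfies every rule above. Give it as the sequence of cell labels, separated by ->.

(4,2) -> (4,3) -> (5,2) -> (4,1) -> (3,1) -> (3,2) -> (2,1)

The waypoints must appear in the order (4,3), (3,1), (3,2), with no cell reused.
Route from (4,2): right 1 to (4,3), down-left 1 to (5,2), up-left 1 to (4,1), up 1 to (3,1), right 1 to (3,2), up-left 1 to (2,1) — 6 moves in all.
Check: order respected (1 at step 1, 2 at step 4, 3 at step 5); 6 moves as required.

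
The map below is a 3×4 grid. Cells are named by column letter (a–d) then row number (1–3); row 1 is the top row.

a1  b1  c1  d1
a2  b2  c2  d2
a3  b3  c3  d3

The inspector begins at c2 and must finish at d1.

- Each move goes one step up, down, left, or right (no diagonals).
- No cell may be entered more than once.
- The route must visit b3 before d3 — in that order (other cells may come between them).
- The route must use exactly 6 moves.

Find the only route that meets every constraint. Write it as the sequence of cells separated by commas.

The waypoints must appear in the order b3, d3, with no cell reused.
Route from c2: left to b2, down to b3, 2× right (reaching d3), 2× up (reaching d1) — 6 moves in all.
Check: order respected (b3 at step 2, d3 at step 4); 6 moves as required.

c2, b2, b3, c3, d3, d2, d1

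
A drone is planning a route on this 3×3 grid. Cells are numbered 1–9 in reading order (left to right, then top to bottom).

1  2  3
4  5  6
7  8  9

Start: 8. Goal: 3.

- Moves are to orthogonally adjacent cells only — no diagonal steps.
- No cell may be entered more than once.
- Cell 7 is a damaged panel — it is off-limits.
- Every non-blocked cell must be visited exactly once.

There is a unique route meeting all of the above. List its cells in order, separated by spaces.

8 9 6 5 4 1 2 3

Need to visit all 8 open cells exactly once, starting at 8 and ending at 3.
Cell 1 has only two open neighbours (4 and 2), so the path must pass straight through it: one of those is the cell it's entered from and the other is where it exits.
Route from 8: right 1 to 9, up 1 to 6, left 2 to 4, up 1 to 1, right 2 to 3 — 7 moves in all.
Check: all 8 open cells covered.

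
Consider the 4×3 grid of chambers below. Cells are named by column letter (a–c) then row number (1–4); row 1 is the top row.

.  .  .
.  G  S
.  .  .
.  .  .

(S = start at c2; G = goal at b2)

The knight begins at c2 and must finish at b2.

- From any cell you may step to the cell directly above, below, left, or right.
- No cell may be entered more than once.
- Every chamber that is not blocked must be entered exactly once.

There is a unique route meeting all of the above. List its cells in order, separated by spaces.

Need to visit all 12 open cells exactly once, starting at c2 and ending at b2.
Cell c4 has only two open neighbours (c3 and b4), so the path must pass straight through it: one of those is the cell it's entered from and the other is where it exits.
Route from c2: up 1 to c1, left 2 to a1, down 3 to a4, right 2 to c4, up 1 to c3, left 1 to b3, up 1 to b2 — 11 moves in all.
Check: all 12 open cells covered.

c2 c1 b1 a1 a2 a3 a4 b4 c4 c3 b3 b2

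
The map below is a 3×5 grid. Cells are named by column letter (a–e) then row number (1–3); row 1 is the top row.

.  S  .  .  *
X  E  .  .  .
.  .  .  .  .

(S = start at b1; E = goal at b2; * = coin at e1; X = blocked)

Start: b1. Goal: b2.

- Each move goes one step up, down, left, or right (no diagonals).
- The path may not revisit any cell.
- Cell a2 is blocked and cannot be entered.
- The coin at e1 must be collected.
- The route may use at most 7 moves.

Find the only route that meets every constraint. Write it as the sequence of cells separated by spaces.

The 7-move cap with required stops at e1 leaves no slack for detours.
Route from b1: 3× right (reaching e1), down to e2, 3× left (reaching b2) — 7 moves in all.
Check: all required cells visited; 7 ≤ 7 moves.

b1 c1 d1 e1 e2 d2 c2 b2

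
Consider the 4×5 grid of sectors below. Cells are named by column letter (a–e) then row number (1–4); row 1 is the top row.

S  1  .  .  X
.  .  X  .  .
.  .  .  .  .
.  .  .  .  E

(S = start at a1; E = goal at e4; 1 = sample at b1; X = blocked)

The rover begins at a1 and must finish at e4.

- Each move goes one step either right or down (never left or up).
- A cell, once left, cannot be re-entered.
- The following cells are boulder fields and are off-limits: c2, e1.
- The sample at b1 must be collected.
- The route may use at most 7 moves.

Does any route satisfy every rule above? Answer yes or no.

One route that works: a1 → b1 → b2 → b3 → b4 → c4 → d4 → e4.

yes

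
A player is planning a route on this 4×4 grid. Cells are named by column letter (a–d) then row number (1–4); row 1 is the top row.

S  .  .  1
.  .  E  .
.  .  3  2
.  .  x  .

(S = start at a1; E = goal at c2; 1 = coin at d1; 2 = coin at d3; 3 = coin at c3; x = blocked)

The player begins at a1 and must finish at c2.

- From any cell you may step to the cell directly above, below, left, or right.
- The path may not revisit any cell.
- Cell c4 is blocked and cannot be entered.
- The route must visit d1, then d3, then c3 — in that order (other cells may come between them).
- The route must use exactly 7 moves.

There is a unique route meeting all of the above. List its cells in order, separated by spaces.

a1 b1 c1 d1 d2 d3 c3 c2

The waypoints must appear in the order d1, d3, c3, with no cell reused.
Route from a1: right 3 to d1, down 2 to d3, left 1 to c3, up 1 to c2 — 7 moves in all.
Check: order respected (1 at step 3, 2 at step 5, 3 at step 6); 7 moves as required.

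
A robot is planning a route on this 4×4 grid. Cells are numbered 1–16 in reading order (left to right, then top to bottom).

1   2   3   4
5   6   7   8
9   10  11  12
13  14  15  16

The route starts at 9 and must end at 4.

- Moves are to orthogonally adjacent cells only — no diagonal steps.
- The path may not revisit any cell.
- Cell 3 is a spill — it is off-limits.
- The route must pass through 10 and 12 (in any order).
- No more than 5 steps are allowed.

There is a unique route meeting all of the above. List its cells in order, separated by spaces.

9 10 11 12 8 4

The 5-move cap with required stops at 10, 12 leaves no slack for detours.
Route from 9: right 3 to 12, up 2 to 4 — 5 moves in all.
Check: all required cells visited; 5 ≤ 5 moves.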